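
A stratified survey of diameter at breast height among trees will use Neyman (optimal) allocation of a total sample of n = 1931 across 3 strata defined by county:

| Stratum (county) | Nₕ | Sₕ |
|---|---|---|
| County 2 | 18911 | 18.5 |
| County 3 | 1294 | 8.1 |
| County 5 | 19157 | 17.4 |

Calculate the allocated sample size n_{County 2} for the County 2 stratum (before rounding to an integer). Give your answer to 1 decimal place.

Neyman allocation: nₕ = n·NₕSₕ / Σⱼ NⱼSⱼ.
Σ NⱼSⱼ = 18911·18.5 + 1294·8.1 + 19157·17.4 = 693666.7.
n_{County 2} = 1931·18911·18.5 / 693666.7 = 973.9.

973.9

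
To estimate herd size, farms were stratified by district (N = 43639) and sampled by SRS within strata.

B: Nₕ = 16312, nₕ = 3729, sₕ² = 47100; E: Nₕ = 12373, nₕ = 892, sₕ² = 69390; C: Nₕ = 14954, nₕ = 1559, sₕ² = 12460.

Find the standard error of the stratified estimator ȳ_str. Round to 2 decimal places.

Var(ȳ_str) = Σₕ Wₕ²(1 − fₕ)sₕ²/nₕ with Wₕ = Nₕ/N, N = 43639.
B: Wₕ = 0.37379408; term = 0.37379408²·(1 − 0.22860471)·47100/3729 = 1.3613517.
E: Wₕ = 0.28353079; term = 0.28353079²·(1 − 0.07209246)·69390/892 = 5.8027944.
C: Wₕ = 0.34267513; term = 0.34267513²·(1 − 0.10425304)·12460/1559 = 0.84066398.
Sum = 8.0048101.
SE = √(8.0048101) = 2.83.

2.83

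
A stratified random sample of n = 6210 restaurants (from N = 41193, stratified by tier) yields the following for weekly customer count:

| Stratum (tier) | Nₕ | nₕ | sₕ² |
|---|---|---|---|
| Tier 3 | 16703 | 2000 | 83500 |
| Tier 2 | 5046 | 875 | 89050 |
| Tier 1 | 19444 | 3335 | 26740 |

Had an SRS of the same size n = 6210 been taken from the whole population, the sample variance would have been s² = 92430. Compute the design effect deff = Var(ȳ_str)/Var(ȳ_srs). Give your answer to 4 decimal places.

Var(ȳ_str) = Σ Wₕ²(1−fₕ)sₕ²/nₕ with Wₕ = Nₕ/41193:
  Tier 3: (16703/41193)²·(1−2000/16703)·83500/2000 = 6.0424084
  Tier 2: (5046/41193)²·(1−875/5046)·89050/875 = 1.2623113
  Tier 1: (19444/41193)²·(1−3335/19444)·26740/3335 = 1.4800382
  → Var(ȳ_str) = 8.7847579.
Var(ȳ_srs) = (1 − 6210/41193)·92430/6210 = 12.64023.
deff = 8.7847579 / 12.64023 = 0.6950.

0.6950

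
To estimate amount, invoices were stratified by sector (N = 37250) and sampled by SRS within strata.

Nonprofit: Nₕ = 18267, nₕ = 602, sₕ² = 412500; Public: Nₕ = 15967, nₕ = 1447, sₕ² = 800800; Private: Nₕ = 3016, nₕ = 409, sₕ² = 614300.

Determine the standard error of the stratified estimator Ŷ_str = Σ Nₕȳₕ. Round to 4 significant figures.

Var(Ŷ_str) = Σₕ Nₕ²(1 − fₕ)sₕ²/nₕ.
Nonprofit: 18267²·(1 − 602/18267)·412500/602 = 2.2110997 × 10^11.
Public: 15967²·(1 − 1447/15967)·800800/1447 = 1.2830556 × 10^11.
Private: 3016²·(1 − 409/3016)·614300/409 = 1.1809447 × 10^10.
Sum = 3.6122498 × 10^11.
SE = √(3.6122498 × 10^11) = 601000.

601000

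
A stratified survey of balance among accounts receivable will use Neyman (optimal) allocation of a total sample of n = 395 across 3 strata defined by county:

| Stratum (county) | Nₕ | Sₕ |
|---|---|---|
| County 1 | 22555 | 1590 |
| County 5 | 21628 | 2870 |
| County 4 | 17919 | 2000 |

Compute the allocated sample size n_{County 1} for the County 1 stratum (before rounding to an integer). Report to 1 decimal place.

105.9

Neyman allocation: nₕ = n·NₕSₕ / Σⱼ NⱼSⱼ.
Σ NⱼSⱼ = 22555·1590 + 21628·2870 + 17919·2000 = 1.3377281 × 10^8.
n_{County 1} = 395·22555·1590 / (1.3377281 × 10^8) = 105.9.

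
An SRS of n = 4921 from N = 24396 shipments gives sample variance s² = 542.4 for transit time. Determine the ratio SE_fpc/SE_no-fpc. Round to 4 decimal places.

0.8935

f = n/N = 4921/24396 = 0.20171340.
SE_no-fpc = √(s²/n) = 0.33199623; SE_fpc = √((1−f)s²/n) = 0.2966283.
Ratio = √(1−f) = 0.89346886.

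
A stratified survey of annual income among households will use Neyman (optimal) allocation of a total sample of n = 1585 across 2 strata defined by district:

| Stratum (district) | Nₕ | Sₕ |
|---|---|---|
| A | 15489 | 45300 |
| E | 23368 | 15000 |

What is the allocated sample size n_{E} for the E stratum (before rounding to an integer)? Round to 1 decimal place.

528.0

Neyman allocation: nₕ = n·NₕSₕ / Σⱼ NⱼSⱼ.
Σ NⱼSⱼ = 15489·45300 + 23368·15000 = 1.0521717 × 10^9.
n_{E} = 1585·23368·15000 / (1.0521717 × 10^9) = 528.0.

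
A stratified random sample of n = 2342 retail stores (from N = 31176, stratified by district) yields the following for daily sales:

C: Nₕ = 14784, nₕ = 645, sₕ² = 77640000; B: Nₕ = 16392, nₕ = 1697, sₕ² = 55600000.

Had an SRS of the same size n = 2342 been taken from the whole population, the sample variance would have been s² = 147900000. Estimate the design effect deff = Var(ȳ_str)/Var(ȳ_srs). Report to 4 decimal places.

0.5823

Var(ȳ_str) = Σ Wₕ²(1−fₕ)sₕ²/nₕ with Wₕ = Nₕ/31176:
  C: (14784/31176)²·(1−645/14784)·77640000/645 = 25887.832
  B: (16392/31176)²·(1−1697/16392)·55600000/1697 = 8119.9564
  → Var(ȳ_str) = 34007.788.
Var(ȳ_srs) = (1 − 2342/31176)·147900000/2342 = 58407.119.
deff = 34007.788 / 58407.119 = 0.5823.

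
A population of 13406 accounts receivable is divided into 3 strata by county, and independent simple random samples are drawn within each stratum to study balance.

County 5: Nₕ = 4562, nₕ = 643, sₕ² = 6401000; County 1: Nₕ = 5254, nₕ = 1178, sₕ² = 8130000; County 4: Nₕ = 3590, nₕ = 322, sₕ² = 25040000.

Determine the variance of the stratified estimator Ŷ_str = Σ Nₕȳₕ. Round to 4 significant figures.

1.238 × 10^12

Var(Ŷ_str) = Σₕ Nₕ²(1 − fₕ)sₕ²/nₕ.
County 5: 4562²·(1 − 643/4562)·6401000/643 = 1.7797844 × 10^11.
County 1: 5254²·(1 − 1178/5254)·8130000/1178 = 1.4779832 × 10^11.
County 4: 3590²·(1 − 322/3590)·25040000/322 = 9.1233629 × 10^11.
Sum = 1.2381131 × 10^12.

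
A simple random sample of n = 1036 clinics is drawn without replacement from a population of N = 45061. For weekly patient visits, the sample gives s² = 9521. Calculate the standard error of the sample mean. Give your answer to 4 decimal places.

2.9965

Under SRS without replacement, Var(ȳ) = (1 − f)·s²/n with f = n/N = 1036/45061 = 0.02299106.
Var(ȳ) = (1 − 0.02299106)·9521/1036 = 0.97700894·9.1901544 = 8.9788631.
SE(ȳ) = √(8.9788631) = 2.9965.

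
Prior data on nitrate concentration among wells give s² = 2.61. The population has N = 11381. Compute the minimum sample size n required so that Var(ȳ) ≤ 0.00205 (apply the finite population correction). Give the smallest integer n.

1146

Without fpc, n₀ = s²/D = 2.61/0.00205 = 1273.1707.
With fpc, (1 − n/N)·s²/n ≤ D requires n ≥ n₀/(1 + n₀/N) = 1273.1707/(1 + 1273.1707/11381) = 1145.0735.
Rounding up, n = 1146.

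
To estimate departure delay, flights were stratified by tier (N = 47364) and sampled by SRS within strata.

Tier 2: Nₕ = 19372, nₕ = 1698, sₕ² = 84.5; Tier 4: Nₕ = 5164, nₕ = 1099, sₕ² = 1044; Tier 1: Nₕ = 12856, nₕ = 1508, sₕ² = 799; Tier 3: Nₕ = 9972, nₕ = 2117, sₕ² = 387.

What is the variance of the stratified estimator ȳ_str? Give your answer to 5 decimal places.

0.05732

Var(ȳ_str) = Σₕ Wₕ²(1 − fₕ)sₕ²/nₕ with Wₕ = Nₕ/N, N = 47364.
Tier 2: Wₕ = 0.40900262; term = 0.40900262²·(1 − 0.08765228)·84.5/1698 = 0.0075950666.
Tier 4: Wₕ = 0.10902795; term = 0.10902795²·(1 − 0.21281952)·1044/1099 = 0.0088889987.
Tier 1: Wₕ = 0.27142978; term = 0.27142978²·(1 − 0.11729932)·799/1508 = 0.034456716.
Tier 3: Wₕ = 0.21053965; term = 0.21053965²·(1 − 0.21229442)·387/2117 = 0.0063829556.
Sum = 0.057323737.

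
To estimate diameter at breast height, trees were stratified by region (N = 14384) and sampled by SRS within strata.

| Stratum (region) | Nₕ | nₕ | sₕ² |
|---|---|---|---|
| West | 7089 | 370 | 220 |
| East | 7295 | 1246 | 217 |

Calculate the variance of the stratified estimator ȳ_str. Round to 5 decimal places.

Var(ȳ_str) = Σₕ Wₕ²(1 − fₕ)sₕ²/nₕ with Wₕ = Nₕ/N, N = 14384.
West: Wₕ = 0.49283927; term = 0.49283927²·(1 − 0.05219354)·220/370 = 0.13688354.
East: Wₕ = 0.50716073; term = 0.50716073²·(1 − 0.17080192)·217/1246 = 0.037144218.
Sum = 0.17402776.

0.17403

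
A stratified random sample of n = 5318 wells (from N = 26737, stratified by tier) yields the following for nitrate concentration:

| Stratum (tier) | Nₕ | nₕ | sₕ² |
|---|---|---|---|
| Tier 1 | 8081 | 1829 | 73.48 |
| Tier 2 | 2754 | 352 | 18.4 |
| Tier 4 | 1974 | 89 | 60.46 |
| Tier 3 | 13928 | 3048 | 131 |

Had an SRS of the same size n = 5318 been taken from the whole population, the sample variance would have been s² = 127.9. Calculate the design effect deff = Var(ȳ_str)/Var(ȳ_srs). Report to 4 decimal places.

Var(ȳ_str) = Σ Wₕ²(1−fₕ)sₕ²/nₕ with Wₕ = Nₕ/26737:
  Tier 1: (8081/26737)²·(1−1829/8081)·73.48/1829 = 0.0028393189
  Tier 2: (2754/26737)²·(1−352/2754)·18.4/352 = 4.8371187 × 10^-4
  Tier 4: (1974/26737)²·(1−89/1974)·60.46/89 = 0.0035359921
  Tier 3: (13928/26737)²·(1−3048/13928)·131/3048 = 0.0091106347
  → Var(ȳ_str) = 0.015969658.
Var(ȳ_srs) = (1 − 5318/26737)·127.9/5318 = 0.019266762.
deff = 0.015969658 / 0.019266762 = 0.8289.

0.8289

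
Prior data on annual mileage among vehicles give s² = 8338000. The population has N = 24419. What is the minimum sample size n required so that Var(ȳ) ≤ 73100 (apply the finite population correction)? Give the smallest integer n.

114

Without fpc, n₀ = s²/D = 8338000/73100 = 114.0629.
With fpc, (1 − n/N)·s²/n ≤ D requires n ≥ n₀/(1 + n₀/N) = 114.0629/(1 + 114.0629/24419) = 113.5326.
Rounding up, n = 114.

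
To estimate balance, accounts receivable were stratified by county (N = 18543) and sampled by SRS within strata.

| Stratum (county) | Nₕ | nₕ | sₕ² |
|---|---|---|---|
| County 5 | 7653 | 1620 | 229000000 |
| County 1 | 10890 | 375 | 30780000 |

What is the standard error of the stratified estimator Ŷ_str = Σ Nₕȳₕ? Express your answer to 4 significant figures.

Var(Ŷ_str) = Σₕ Nₕ²(1 − fₕ)sₕ²/nₕ.
County 5: 7653²·(1 − 1620/7653)·229000000/1620 = 6.5265776 × 10^12.
County 1: 10890²·(1 − 375/10890)·30780000/375 = 9.3988454 × 10^12.
Sum = 1.5925423 × 10^13.
SE = √(1.5925423 × 10^13) = 3.991 × 10^6.

3.991 × 10^6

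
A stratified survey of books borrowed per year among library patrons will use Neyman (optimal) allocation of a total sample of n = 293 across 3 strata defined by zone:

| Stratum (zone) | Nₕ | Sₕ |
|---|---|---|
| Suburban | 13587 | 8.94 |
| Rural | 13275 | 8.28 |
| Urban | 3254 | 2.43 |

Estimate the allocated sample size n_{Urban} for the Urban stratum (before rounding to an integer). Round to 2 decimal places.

Neyman allocation: nₕ = n·NₕSₕ / Σⱼ NⱼSⱼ.
Σ NⱼSⱼ = 13587·8.94 + 13275·8.28 + 3254·2.43 = 239292.
n_{Urban} = 293·3254·2.43 / 239292 = 9.68.

9.68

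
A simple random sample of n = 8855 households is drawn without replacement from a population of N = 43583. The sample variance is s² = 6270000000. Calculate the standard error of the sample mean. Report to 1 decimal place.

Under SRS without replacement, Var(ȳ) = (1 − f)·s²/n with f = n/N = 8855/43583 = 0.20317555.
Var(ȳ) = (1 − 0.20317555)·6270000000/8855 = 0.79682445·708074.53 = 564211.1.
SE(ȳ) = √(564211.1) = 751.1.

751.1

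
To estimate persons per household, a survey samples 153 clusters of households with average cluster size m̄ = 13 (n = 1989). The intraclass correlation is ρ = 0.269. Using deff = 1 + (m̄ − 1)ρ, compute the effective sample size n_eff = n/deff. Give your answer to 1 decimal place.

deff = 1 + (13 − 1)·0.269 = 1 + 3.228 = 4.228.
n_eff = 1989 / 4.228 = 470.4.

470.4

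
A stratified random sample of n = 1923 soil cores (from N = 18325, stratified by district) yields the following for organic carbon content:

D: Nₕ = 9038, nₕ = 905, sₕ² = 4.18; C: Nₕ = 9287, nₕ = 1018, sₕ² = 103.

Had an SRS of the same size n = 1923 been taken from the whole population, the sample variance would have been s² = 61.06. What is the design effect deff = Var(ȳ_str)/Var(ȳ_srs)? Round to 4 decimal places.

Var(ȳ_str) = Σ Wₕ²(1−fₕ)sₕ²/nₕ with Wₕ = Nₕ/18325:
  D: (9038/18325)²·(1−905/9038)·4.18/905 = 0.0010110272
  C: (9287/18325)²·(1−1018/9287)·103/1018 = 0.023138218
  → Var(ȳ_str) = 0.024149245.
Var(ȳ_srs) = (1 − 1923/18325)·61.06/1923 = 0.02842041.
deff = 0.024149245 / 0.02842041 = 0.8497.

0.8497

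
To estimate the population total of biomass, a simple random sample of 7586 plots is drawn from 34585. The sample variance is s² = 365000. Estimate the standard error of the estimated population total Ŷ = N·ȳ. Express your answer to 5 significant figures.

Var(Ŷ) = N²·Var(ȳ) = N²·(1 − n/N)·s²/n.
f = 7586/34585 = 0.21934365; Var(ȳ) = 0.78065635·365000/7586 = 37.56124.
Var(Ŷ) = 34585² · 37.56124 = 4.4927834 × 10^10.
SE(Ŷ) = √(4.4927834 × 10^10) = 211960.

211960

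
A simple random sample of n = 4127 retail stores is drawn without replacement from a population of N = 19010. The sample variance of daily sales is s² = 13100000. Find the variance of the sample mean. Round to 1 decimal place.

Under SRS without replacement, Var(ȳ) = (1 − f)·s²/n with f = n/N = 4127/19010 = 0.21709627.
Var(ȳ) = (1 − 0.21709627)·13100000/4127 = 0.78290373·3174.2186 = 2485.1076.

2485.1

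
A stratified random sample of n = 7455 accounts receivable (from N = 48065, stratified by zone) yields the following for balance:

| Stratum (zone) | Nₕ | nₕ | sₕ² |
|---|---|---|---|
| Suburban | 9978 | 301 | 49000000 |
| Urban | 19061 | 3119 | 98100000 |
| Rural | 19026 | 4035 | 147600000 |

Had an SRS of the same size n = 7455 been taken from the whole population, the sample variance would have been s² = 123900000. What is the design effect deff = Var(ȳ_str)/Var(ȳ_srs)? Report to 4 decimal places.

Var(ȳ_str) = Σ Wₕ²(1−fₕ)sₕ²/nₕ with Wₕ = Nₕ/48065:
  Suburban: (9978/48065)²·(1−301/9978)·49000000/301 = 6803.8688
  Urban: (19061/48065)²·(1−3119/19061)·98100000/3119 = 4136.9877
  Rural: (19026/48065)²·(1−4035/19026)·147600000/4035 = 4516.0945
  → Var(ȳ_str) = 15456.951.
Var(ȳ_srs) = (1 − 7455/48065)·123900000/7455 = 14041.959.
deff = 15456.951 / 14041.959 = 1.1008.

1.1008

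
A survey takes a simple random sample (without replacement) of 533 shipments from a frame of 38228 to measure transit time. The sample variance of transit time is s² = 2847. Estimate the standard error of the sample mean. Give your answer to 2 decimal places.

Under SRS without replacement, Var(ȳ) = (1 − f)·s²/n with f = n/N = 533/38228 = 0.01394266.
Var(ȳ) = (1 − 0.01394266)·2847/533 = 0.98605734·5.3414634 = 5.2669892.
SE(ȳ) = √(5.2669892) = 2.29.

2.29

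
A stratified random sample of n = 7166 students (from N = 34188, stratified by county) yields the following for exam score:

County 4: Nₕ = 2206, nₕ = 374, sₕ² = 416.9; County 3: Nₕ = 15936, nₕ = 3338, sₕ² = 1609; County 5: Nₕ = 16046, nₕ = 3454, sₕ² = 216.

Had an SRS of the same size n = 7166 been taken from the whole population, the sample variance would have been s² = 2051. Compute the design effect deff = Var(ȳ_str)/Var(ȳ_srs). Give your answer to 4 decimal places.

Var(ȳ_str) = Σ Wₕ²(1−fₕ)sₕ²/nₕ with Wₕ = Nₕ/34188:
  County 4: (2206/34188)²·(1−374/2206)·416.9/374 = 0.0038542855
  County 3: (15936/34188)²·(1−3338/15936)·1609/3338 = 0.082794835
  County 5: (16046/34188)²·(1−3454/16046)·216/3454 = 0.010810494
  → Var(ȳ_str) = 0.097459615.
Var(ȳ_srs) = (1 − 7166/34188)·2051/7166 = 0.22622086.
deff = 0.097459615 / 0.22622086 = 0.4308.

0.4308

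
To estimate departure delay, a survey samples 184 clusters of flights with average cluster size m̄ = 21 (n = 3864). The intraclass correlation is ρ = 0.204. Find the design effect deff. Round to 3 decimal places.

5.080

deff = 1 + (21 − 1)·0.204 = 1 + 4.08 = 5.08.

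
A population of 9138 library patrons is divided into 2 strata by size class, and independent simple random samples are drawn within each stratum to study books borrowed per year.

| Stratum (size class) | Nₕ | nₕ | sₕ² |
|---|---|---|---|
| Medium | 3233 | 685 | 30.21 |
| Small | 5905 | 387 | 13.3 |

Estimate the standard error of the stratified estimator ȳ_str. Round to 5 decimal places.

0.13327

Var(ȳ_str) = Σₕ Wₕ²(1 − fₕ)sₕ²/nₕ with Wₕ = Nₕ/N, N = 9138.
Medium: Wₕ = 0.35379733; term = 0.35379733²·(1 − 0.21187751)·30.21/685 = 0.0043507384.
Small: Wₕ = 0.64620267; term = 0.64620267²·(1 − 0.06553768)·13.3/387 = 0.013410345.
Sum = 0.017761083.
SE = √(0.017761083) = 0.13327.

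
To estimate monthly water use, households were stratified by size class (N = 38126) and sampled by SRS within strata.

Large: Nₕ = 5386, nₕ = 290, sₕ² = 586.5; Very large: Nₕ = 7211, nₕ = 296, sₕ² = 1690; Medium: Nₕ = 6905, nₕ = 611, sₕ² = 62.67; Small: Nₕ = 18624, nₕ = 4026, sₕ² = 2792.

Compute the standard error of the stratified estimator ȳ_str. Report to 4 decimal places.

0.6057

Var(ȳ_str) = Σₕ Wₕ²(1 − fₕ)sₕ²/nₕ with Wₕ = Nₕ/N, N = 38126.
Large: Wₕ = 0.14126843; term = 0.14126843²·(1 − 0.05384330)·586.5/290 = 0.038187682.
Very large: Wₕ = 0.18913602; term = 0.18913602²·(1 − 0.04104840)·1690/296 = 0.19585749.
Medium: Wₕ = 0.18111000; term = 0.18111000²·(1 − 0.08848660)·62.67/611 = 0.0030666656.
Small: Wₕ = 0.48848555; term = 0.48848555²·(1 − 0.21617268)·2792/4026 = 0.12970762.
Sum = 0.36681946.
SE = √(0.36681946) = 0.6057.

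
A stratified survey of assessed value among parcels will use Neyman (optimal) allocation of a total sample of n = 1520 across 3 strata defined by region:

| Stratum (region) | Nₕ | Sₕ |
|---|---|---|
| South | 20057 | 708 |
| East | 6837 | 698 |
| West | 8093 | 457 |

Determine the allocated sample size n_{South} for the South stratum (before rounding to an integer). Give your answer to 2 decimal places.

952.07

Neyman allocation: nₕ = n·NₕSₕ / Σⱼ NⱼSⱼ.
Σ NⱼSⱼ = 20057·708 + 6837·698 + 8093·457 = 2.2671083 × 10^7.
n_{South} = 1520·20057·708 / (2.2671083 × 10^7) = 952.07.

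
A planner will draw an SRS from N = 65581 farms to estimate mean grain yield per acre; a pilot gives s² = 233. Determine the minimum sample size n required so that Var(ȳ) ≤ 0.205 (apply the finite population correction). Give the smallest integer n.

1118

Without fpc, n₀ = s²/D = 233/0.205 = 1136.5854.
With fpc, (1 − n/N)·s²/n ≤ D requires n ≥ n₀/(1 + n₀/N) = 1136.5854/(1 + 1136.5854/65581) = 1117.2228.
Rounding up, n = 1118.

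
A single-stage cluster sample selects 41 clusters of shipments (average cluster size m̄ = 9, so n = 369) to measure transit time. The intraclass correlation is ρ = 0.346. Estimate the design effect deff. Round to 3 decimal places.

3.768

deff = 1 + (9 − 1)·0.346 = 1 + 2.768 = 3.768.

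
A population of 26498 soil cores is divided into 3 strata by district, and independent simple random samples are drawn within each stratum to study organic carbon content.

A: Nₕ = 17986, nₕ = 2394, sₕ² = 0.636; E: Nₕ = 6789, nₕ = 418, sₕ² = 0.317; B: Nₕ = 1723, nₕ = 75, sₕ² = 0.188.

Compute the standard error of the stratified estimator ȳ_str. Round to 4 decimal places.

0.0128

Var(ȳ_str) = Σₕ Wₕ²(1 − fₕ)sₕ²/nₕ with Wₕ = Nₕ/N, N = 26498.
A: Wₕ = 0.67876821; term = 0.67876821²·(1 − 0.13310352)·0.636/2394 = 1.0610679 × 10^-4.
E: Wₕ = 0.25620802; term = 0.25620802²·(1 − 0.06157019)·0.317/418 = 4.671649 × 10^-5.
B: Wₕ = 0.06502378; term = 0.06502378²·(1 − 0.04352873)·0.188/75 = 1.013708 × 10^-5.
Sum = 1.6296036 × 10^-4.
SE = √(1.6296036 × 10^-4) = 0.0128.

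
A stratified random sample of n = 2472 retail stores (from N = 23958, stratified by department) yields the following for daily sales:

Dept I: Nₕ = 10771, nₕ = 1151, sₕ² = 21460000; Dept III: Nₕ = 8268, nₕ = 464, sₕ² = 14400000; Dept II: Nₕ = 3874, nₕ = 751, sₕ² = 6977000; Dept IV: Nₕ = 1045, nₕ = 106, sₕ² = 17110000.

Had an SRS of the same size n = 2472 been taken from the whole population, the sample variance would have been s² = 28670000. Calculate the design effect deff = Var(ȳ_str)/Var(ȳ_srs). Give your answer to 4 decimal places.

0.7044

Var(ȳ_str) = Σ Wₕ²(1−fₕ)sₕ²/nₕ with Wₕ = Nₕ/23958:
  Dept I: (10771/23958)²·(1−1151/10771)·21460000/1151 = 3365.7695
  Dept III: (8268/23958)²·(1−464/8268)·14400000/464 = 3488.6799
  Dept II: (3874/23958)²·(1−751/3874)·6977000/751 = 195.821
  Dept IV: (1045/23958)²·(1−106/1045)·17110000/106 = 275.94651
  → Var(ȳ_str) = 7326.2169.
Var(ȳ_srs) = (1 − 2472/23958)·28670000/2472 = 10401.219.
deff = 7326.2169 / 10401.219 = 0.7044.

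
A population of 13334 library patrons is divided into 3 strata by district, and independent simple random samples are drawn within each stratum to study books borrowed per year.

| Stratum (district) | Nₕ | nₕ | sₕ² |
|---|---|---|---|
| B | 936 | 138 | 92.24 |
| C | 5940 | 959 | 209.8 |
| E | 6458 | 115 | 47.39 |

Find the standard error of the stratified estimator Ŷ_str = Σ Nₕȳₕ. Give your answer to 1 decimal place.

Var(Ŷ_str) = Σₕ Nₕ²(1 − fₕ)sₕ²/nₕ.
B: 936²·(1 − 138/936)·92.24/138 = 499251.01.
C: 5940²·(1 − 959/5940)·209.8/959 = 6.4727654 × 10^6.
E: 6458²·(1 − 115/6458)·47.39/115 = 1.6880357 × 10^7.
Sum = 2.3852373 × 10^7.
SE = √(2.3852373 × 10^7) = 4883.9.

4883.9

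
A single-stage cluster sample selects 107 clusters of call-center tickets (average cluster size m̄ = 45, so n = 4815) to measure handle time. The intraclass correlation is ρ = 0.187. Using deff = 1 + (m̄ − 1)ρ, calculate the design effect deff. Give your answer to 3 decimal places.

deff = 1 + (45 − 1)·0.187 = 1 + 8.228 = 9.228.

9.228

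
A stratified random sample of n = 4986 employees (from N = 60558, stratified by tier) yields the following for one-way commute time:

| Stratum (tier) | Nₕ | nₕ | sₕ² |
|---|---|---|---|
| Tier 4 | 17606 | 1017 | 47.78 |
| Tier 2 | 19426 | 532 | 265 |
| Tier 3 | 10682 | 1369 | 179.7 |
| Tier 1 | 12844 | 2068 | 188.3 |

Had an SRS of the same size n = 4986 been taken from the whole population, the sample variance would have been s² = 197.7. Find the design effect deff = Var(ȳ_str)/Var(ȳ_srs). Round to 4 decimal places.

Var(ȳ_str) = Σ Wₕ²(1−fₕ)sₕ²/nₕ with Wₕ = Nₕ/60558:
  Tier 4: (17606/60558)²·(1−1017/17606)·47.78/1017 = 0.003741649
  Tier 2: (19426/60558)²·(1−532/19426)·265/532 = 0.049853826
  Tier 3: (10682/60558)²·(1−1369/10682)·179.7/1369 = 0.0035607687
  Tier 1: (12844/60558)²·(1−2068/12844)·188.3/2068 = 0.0034364863
  → Var(ȳ_str) = 0.06059273.
Var(ȳ_srs) = (1 − 4986/60558)·197.7/4986 = 0.036386384.
deff = 0.06059273 / 0.036386384 = 1.6653.

1.6653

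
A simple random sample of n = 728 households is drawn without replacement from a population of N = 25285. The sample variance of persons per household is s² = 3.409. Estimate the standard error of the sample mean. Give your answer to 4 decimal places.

0.0674

Under SRS without replacement, Var(ȳ) = (1 − f)·s²/n with f = n/N = 728/25285 = 0.02879177.
Var(ȳ) = (1 − 0.02879177)·3.409/728 = 0.97120823·0.0046826923 = 0.0045478693.
SE(ȳ) = √(0.0045478693) = 0.0674.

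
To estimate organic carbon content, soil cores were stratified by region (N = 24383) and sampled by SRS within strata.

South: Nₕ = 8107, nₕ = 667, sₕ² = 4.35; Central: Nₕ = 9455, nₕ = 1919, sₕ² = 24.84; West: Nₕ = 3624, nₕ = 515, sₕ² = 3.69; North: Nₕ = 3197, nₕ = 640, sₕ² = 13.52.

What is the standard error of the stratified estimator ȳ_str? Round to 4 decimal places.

0.0514

Var(ȳ_str) = Σₕ Wₕ²(1 − fₕ)sₕ²/nₕ with Wₕ = Nₕ/N, N = 24383.
South: Wₕ = 0.33248575; term = 0.33248575²·(1 − 0.08227458)·4.35/667 = 6.6164076 × 10^-4.
Central: Wₕ = 0.38777017; term = 0.38777017²·(1 − 0.20296140)·24.84/1919 = 0.001551332.
West: Wₕ = 0.14862814; term = 0.14862814²·(1 − 0.14210817)·3.69/515 = 1.3578562 × 10^-4.
North: Wₕ = 0.13111594; term = 0.13111594²·(1 − 0.20018768)·13.52/640 = 2.9046633 × 10^-4.
Sum = 0.0026392247.
SE = √(0.0026392247) = 0.0514.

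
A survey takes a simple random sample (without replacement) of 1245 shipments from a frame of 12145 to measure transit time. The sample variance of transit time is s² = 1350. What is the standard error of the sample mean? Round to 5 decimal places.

Under SRS without replacement, Var(ȳ) = (1 − f)·s²/n with f = n/N = 1245/12145 = 0.10251132.
Var(ȳ) = (1 − 0.10251132)·1350/1245 = 0.89748868·1.0843373 = 0.97318049.
SE(ȳ) = √(0.97318049) = 0.98650.

0.98650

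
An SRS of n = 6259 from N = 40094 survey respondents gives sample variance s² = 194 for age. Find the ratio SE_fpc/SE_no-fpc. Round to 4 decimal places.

f = n/N = 6259/40094 = 0.15610815.
SE_no-fpc = √(s²/n) = 0.17605501; SE_fpc = √((1−f)s²/n) = 0.16173045.
Ratio = √(1−f) = 0.91863587.

0.9186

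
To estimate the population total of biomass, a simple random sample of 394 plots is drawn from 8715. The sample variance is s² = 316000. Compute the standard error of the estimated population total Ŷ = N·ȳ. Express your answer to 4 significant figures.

241200

Var(Ŷ) = N²·Var(ȳ) = N²·(1 − n/N)·s²/n.
f = 394/8715 = 0.04520941; Var(ȳ) = 0.95479059·316000/394 = 765.77113.
Var(Ŷ) = 8715² · 765.77113 = 5.8161255 × 10^10.
SE(Ŷ) = √(5.8161255 × 10^10) = 241200.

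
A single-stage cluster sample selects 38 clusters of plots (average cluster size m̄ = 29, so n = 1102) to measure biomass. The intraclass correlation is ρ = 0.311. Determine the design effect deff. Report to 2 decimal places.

9.71

deff = 1 + (29 − 1)·0.311 = 1 + 8.708 = 9.708.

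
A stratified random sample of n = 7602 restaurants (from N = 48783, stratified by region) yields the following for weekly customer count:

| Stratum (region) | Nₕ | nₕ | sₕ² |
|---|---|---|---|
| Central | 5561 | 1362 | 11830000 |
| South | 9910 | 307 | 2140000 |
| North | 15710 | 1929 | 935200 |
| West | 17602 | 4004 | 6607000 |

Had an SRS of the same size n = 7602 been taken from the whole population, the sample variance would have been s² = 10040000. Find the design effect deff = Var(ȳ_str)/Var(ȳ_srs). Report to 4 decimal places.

0.5149

Var(ȳ_str) = Σ Wₕ²(1−fₕ)sₕ²/nₕ with Wₕ = Nₕ/48783:
  Central: (5561/48783)²·(1−1362/5561)·11830000/1362 = 85.225469
  South: (9910/48783)²·(1−307/9910)·2140000/307 = 278.75263
  North: (15710/48783)²·(1−1929/15710)·935200/1929 = 44.105442
  West: (17602/48783)²·(1−4004/17602)·6607000/4004 = 165.96262
  → Var(ȳ_str) = 574.04616.
Var(ȳ_srs) = (1 − 7602/48783)·10040000/7602 = 1114.8957.
deff = 574.04616 / 1114.8957 = 0.5149.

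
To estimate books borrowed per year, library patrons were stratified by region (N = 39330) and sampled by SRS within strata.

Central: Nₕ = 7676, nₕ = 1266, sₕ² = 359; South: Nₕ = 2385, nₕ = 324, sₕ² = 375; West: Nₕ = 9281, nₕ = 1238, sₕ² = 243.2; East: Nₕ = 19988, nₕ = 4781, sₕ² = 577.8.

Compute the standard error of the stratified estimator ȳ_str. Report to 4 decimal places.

Var(ȳ_str) = Σₕ Wₕ²(1 − fₕ)sₕ²/nₕ with Wₕ = Nₕ/N, N = 39330.
Central: Wₕ = 0.19516908; term = 0.19516908²·(1 − 0.16492965)·359/1266 = 0.0090199856.
South: Wₕ = 0.06064073; term = 0.06064073²·(1 − 0.13584906)·375/324 = 0.0036779408.
West: Wₕ = 0.23597763; term = 0.23597763²·(1 − 0.13339080)·243.2/1238 = 0.0094799899.
East: Wₕ = 0.50821256; term = 0.50821256²·(1 − 0.23919352)·577.8/4781 = 0.023747822.
Sum = 0.045925738.
SE = √(0.045925738) = 0.2143.

0.2143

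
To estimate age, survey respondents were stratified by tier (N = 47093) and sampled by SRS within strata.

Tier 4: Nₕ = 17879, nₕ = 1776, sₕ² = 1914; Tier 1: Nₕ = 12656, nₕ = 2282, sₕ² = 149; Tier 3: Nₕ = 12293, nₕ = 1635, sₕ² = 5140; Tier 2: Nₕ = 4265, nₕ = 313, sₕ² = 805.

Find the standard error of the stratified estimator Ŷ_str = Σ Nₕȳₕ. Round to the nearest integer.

27822

Var(Ŷ_str) = Σₕ Nₕ²(1 − fₕ)sₕ²/nₕ.
Tier 4: 17879²·(1 − 1776/17879)·1914/1776 = 3.1027658 × 10^8.
Tier 1: 12656²·(1 − 2282/12656)·149/2282 = 8.5726154 × 10^6.
Tier 3: 12293²·(1 − 1635/12293)·5140/1635 = 4.1188783 × 10^8.
Tier 2: 4265²·(1 − 313/4265)·805/313 = 4.3349842 × 10^7.
Sum = 7.7408687 × 10^8.
SE = √(7.7408687 × 10^8) = 27822.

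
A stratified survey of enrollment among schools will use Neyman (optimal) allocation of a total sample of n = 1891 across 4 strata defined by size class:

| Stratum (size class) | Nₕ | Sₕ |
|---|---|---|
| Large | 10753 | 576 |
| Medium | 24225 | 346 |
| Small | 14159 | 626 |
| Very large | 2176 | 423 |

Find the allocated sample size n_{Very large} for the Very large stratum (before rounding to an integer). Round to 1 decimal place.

Neyman allocation: nₕ = n·NₕSₕ / Σⱼ NⱼSⱼ.
Σ NⱼSⱼ = 10753·576 + 24225·346 + 14159·626 + 2176·423 = 2.435956 × 10^7.
n_{Very large} = 1891·2176·423 / (2.435956 × 10^7) = 71.5.

71.5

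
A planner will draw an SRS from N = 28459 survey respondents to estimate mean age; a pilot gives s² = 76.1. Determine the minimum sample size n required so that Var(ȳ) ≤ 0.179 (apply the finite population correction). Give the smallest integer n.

419

Without fpc, n₀ = s²/D = 76.1/0.179 = 425.1397.
With fpc, (1 − n/N)·s²/n ≤ D requires n ≥ n₀/(1 + n₀/N) = 425.1397/(1 + 425.1397/28459) = 418.8822.
Rounding up, n = 419.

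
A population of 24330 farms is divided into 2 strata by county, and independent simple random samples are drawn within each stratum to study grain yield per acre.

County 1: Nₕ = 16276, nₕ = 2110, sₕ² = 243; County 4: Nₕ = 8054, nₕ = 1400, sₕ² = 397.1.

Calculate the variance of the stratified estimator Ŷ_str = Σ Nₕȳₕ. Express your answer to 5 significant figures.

4.1754 × 10^7

Var(Ŷ_str) = Σₕ Nₕ²(1 − fₕ)sₕ²/nₕ.
County 1: 16276²·(1 − 2110/16276)·243/2110 = 2.6553314 × 10^7.
County 4: 8054²·(1 − 1400/8054)·397.1/1400 = 1.5200794 × 10^7.
Sum = 4.1754108 × 10^7.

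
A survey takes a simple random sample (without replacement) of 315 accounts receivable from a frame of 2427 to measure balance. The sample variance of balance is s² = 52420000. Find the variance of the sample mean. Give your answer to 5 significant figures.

Under SRS without replacement, Var(ȳ) = (1 − f)·s²/n with f = n/N = 315/2427 = 0.12978986.
Var(ȳ) = (1 − 0.12978986)·52420000/315 = 0.87021014·166412.7 = 144814.02.

144810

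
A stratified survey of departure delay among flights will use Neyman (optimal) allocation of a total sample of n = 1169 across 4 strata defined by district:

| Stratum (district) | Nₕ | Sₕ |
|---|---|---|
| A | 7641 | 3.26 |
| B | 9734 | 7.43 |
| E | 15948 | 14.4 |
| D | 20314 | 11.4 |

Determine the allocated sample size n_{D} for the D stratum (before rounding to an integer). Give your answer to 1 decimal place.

484.8

Neyman allocation: nₕ = n·NₕSₕ / Σⱼ NⱼSⱼ.
Σ NⱼSⱼ = 7641·3.26 + 9734·7.43 + 15948·14.4 + 20314·11.4 = 558464.08.
n_{D} = 1169·20314·11.4 / 558464.08 = 484.8.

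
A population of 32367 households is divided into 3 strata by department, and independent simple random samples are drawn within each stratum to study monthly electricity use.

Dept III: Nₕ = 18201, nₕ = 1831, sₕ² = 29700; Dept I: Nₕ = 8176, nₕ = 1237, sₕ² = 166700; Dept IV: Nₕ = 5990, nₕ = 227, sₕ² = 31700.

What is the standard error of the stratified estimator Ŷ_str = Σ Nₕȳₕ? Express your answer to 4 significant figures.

131500

Var(Ŷ_str) = Σₕ Nₕ²(1 − fₕ)sₕ²/nₕ.
Dept III: 18201²·(1 − 1831/18201)·29700/1831 = 4.832947 × 10^9.
Dept I: 8176²·(1 − 1237/8176)·166700/1237 = 7.6454609 × 10^9.
Dept IV: 5990²·(1 − 227/5990)·31700/227 = 4.820686 × 10^9.
Sum = 1.7299094 × 10^10.
SE = √(1.7299094 × 10^10) = 131500.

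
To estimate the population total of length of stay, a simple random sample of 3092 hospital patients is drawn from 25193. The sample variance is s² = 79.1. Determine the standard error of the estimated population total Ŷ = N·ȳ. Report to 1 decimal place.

Var(Ŷ) = N²·Var(ȳ) = N²·(1 − n/N)·s²/n.
f = 3092/25193 = 0.12273251; Var(ȳ) = 0.87726749·79.1/3092 = 0.022442386.
Var(Ŷ) = 25193² · 0.022442386 = 1.4243896 × 10^7.
SE(Ŷ) = √(1.4243896 × 10^7) = 3774.1.

3774.1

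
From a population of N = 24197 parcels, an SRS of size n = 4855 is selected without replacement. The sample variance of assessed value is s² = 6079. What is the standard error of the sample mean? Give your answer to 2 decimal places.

1.00

Under SRS without replacement, Var(ȳ) = (1 − f)·s²/n with f = n/N = 4855/24197 = 0.20064471.
Var(ȳ) = (1 − 0.20064471)·6079/4855 = 0.79935529·1.2521112 = 1.0008817.
SE(ȳ) = √(1.0008817) = 1.00.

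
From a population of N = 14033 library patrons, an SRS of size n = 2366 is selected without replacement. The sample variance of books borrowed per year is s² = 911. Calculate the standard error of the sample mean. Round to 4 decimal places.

Under SRS without replacement, Var(ȳ) = (1 − f)·s²/n with f = n/N = 2366/14033 = 0.16860258.
Var(ȳ) = (1 − 0.16860258)·911/2366 = 0.83139742·0.38503804 = 0.32011963.
SE(ȳ) = √(0.32011963) = 0.5658.

0.5658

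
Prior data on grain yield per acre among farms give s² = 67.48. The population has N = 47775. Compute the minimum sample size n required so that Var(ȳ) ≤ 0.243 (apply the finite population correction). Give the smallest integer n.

277

Without fpc, n₀ = s²/D = 67.48/0.243 = 277.6955.
With fpc, (1 − n/N)·s²/n ≤ D requires n ≥ n₀/(1 + n₀/N) = 277.6955/(1 + 277.6955/47775) = 276.0907.
Rounding up, n = 277.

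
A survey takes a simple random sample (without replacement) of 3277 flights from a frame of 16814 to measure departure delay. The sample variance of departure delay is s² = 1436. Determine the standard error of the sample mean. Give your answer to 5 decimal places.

Under SRS without replacement, Var(ȳ) = (1 − f)·s²/n with f = n/N = 3277/16814 = 0.19489711.
Var(ȳ) = (1 − 0.19489711)·1436/3277 = 0.80510289·0.43820568 = 0.35280066.
SE(ȳ) = √(0.35280066) = 0.59397.

0.59397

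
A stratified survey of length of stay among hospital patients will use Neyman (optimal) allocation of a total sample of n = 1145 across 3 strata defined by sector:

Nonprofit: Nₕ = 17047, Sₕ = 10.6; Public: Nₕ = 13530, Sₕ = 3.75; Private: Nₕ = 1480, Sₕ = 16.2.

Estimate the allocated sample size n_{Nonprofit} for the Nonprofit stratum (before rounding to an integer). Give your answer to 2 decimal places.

Neyman allocation: nₕ = n·NₕSₕ / Σⱼ NⱼSⱼ.
Σ NⱼSⱼ = 17047·10.6 + 13530·3.75 + 1480·16.2 = 255411.7.
n_{Nonprofit} = 1145·17047·10.6 / 255411.7 = 810.06.

810.06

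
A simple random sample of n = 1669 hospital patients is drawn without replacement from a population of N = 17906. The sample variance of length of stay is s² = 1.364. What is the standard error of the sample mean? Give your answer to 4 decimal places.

0.0272

Under SRS without replacement, Var(ȳ) = (1 − f)·s²/n with f = n/N = 1669/17906 = 0.09320898.
Var(ȳ) = (1 − 0.09320898)·1.364/1669 = 0.90679102·8.1725584 × 10^-4 = 7.4108026 × 10^-4.
SE(ȳ) = √(7.4108026 × 10^-4) = 0.0272.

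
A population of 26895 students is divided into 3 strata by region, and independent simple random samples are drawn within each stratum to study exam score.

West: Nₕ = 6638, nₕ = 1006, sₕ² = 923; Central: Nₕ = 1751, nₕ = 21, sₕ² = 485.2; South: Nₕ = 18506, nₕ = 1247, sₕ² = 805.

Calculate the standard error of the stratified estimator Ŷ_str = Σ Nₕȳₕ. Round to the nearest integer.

Var(Ŷ_str) = Σₕ Nₕ²(1 − fₕ)sₕ²/nₕ.
West: 6638²·(1 − 1006/6638)·923/1006 = 3.430075 × 10^7.
Central: 1751²·(1 − 21/1751)·485.2/21 = 6.9989638 × 10^7.
South: 18506²·(1 − 1247/18506)·805/1247 = 2.0618526 × 10^8.
Sum = 3.1047565 × 10^8.
SE = √(3.1047565 × 10^8) = 17620.

17620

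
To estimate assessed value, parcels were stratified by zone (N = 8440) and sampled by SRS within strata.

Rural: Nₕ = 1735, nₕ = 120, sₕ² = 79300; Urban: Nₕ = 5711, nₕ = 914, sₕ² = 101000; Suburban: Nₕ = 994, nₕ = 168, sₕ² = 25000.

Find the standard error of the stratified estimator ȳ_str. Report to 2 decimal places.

Var(ȳ_str) = Σₕ Wₕ²(1 − fₕ)sₕ²/nₕ with Wₕ = Nₕ/N, N = 8440.
Rural: Wₕ = 0.20556872; term = 0.20556872²·(1 − 0.06916427)·79300/120 = 25.994355.
Urban: Wₕ = 0.67665877; term = 0.67665877²·(1 − 0.16004202)·101000/914 = 42.498359.
Suburban: Wₕ = 0.11777251; term = 0.11777251²·(1 − 0.16901408)·25000/168 = 1.7151901.
Sum = 70.207904.
SE = √(70.207904) = 8.38.

8.38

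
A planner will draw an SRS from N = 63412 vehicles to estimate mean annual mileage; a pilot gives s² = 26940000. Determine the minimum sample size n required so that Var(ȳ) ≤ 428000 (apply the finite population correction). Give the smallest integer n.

63

Without fpc, n₀ = s²/D = 26940000/428000 = 62.9439.
With fpc, (1 − n/N)·s²/n ≤ D requires n ≥ n₀/(1 + n₀/N) = 62.9439/(1 + 62.9439/63412) = 62.8815.
Rounding up, n = 63.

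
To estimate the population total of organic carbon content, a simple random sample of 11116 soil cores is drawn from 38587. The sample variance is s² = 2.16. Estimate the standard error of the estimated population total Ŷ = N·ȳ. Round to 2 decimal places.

453.85

Var(Ŷ) = N²·Var(ȳ) = N²·(1 − n/N)·s²/n.
f = 11116/38587 = 0.28807630; Var(ȳ) = 0.71192370·2.16/11116 = 1.383371 × 10^-4.
Var(Ŷ) = 38587² · (1.383371 × 10^-4) = 205977.93.
SE(Ŷ) = √(205977.93) = 453.85.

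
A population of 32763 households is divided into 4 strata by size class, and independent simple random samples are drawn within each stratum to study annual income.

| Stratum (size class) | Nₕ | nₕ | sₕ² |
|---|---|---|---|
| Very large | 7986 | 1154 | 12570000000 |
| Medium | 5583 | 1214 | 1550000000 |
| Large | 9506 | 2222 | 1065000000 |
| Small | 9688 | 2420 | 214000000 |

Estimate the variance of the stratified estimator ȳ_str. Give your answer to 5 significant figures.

619390

Var(ȳ_str) = Σₕ Wₕ²(1 − fₕ)sₕ²/nₕ with Wₕ = Nₕ/N, N = 32763.
Very large: Wₕ = 0.24375057; term = 0.24375057²·(1 − 0.14450288)·12570000000/1154 = 553655.11.
Medium: Wₕ = 0.17040564; term = 0.17040564²·(1 − 0.21744582)·1550000000/1214 = 29013.182.
Large: Wₕ = 0.29014437; term = 0.29014437²·(1 − 0.23374711)·1065000000/2222 = 30917.614.
Small: Wₕ = 0.29569942; term = 0.29569942²·(1 − 0.24979356)·214000000/2420 = 5800.6964.
Sum = 619386.6.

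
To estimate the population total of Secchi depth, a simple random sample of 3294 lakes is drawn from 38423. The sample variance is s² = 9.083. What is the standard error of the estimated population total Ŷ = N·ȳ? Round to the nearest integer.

Var(Ŷ) = N²·Var(ȳ) = N²·(1 − n/N)·s²/n.
f = 3294/38423 = 0.08572990; Var(ȳ) = 0.91427010·9.083/3294 = 0.0025210429.
Var(Ŷ) = 38423² · 0.0025210429 = 3.7218835 × 10^6.
SE(Ŷ) = √(3.7218835 × 10^6) = 1929.

1929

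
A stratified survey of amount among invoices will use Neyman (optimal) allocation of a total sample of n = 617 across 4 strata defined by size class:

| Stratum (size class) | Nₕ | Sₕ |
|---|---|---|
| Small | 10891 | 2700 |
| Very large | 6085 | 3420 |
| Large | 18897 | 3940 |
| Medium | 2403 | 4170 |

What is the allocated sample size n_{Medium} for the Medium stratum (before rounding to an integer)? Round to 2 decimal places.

45.90

Neyman allocation: nₕ = n·NₕSₕ / Σⱼ NⱼSⱼ.
Σ NⱼSⱼ = 10891·2700 + 6085·3420 + 18897·3940 + 2403·4170 = 1.3469109 × 10^8.
n_{Medium} = 617·2403·4170 / (1.3469109 × 10^8) = 45.90.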